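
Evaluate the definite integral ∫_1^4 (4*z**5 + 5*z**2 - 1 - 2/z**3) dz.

By the power rule, an antiderivative is F(z) = 2*z**6/3 + 5*z**3/3 - z + z**(-2).
Then F(4) - F(1) = (136003/48) - (7/3) = 45297/16.

45297/16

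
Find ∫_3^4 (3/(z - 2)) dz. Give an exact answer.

log(8)

An antiderivative is F(z) = 3*log(z - 2).
Then F(4) - F(3) = (log(8)) - (0) = log(8).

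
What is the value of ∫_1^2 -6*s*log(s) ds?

Integrate by parts once (u = ln s, dv = -6*s ds).
An antiderivative is F(s) = -3*s**2*(2*log(s) - 1)/2.
Then F(2) - F(1) = (6 - 12*log(2)) - (3/2) = 9/2 - 12*log(2).

9/2 - 12*log(2)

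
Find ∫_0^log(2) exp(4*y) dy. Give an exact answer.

15/4

Let u = exp(y), so du = exp(y) dy. When y = 0, u = 1; when y = log(2), u = 2.
The integral becomes ∫ u**3 du from 1 to 2, with antiderivative u**4/4.
Back in y: F(y) = exp(4*y)/4.
Then F(log(2)) - F(0) = (4) - (1/4) = 15/4.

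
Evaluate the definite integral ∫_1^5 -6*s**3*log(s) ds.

234 - 1875*log(5)/2

Integrate by parts once (u = ln s, dv = -6*s**3 ds).
An antiderivative is F(s) = -3*s**4*(4*log(s) - 1)/8.
Then F(5) - F(1) = (1875/8 - 1875*log(5)/2) - (3/8) = 234 - 1875*log(5)/2.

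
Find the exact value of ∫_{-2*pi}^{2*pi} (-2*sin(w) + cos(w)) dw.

An antiderivative is F(w) = sin(w) + 2*cos(w).
Then F(2*pi) - F(-2*pi) = (2) - (2) = 0.

0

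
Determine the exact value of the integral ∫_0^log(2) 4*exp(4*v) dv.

15

Let u = exp(v), so du = exp(v) dv. When v = 0, u = 1; when v = log(2), u = 2.
The integral becomes 4·∫ u**3 du from 1 to 2, with antiderivative u**4.
Back in v: F(v) = exp(4*v).
Then F(log(2)) - F(0) = (16) - (1) = 15.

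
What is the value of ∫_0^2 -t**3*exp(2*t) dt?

-17*exp(4)/8 - 3/8

Integrate by parts 3 times (u = t^3, dv = -exp(2*t) dt).
An antiderivative is F(t) = (-4*t**3 + 6*t**2 - 6*t + 3)*exp(2*t)/8.
Then F(2) - F(0) = (-17*exp(4)/8) - (3/8) = -17*exp(4)/8 - 3/8.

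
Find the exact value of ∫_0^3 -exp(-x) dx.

An antiderivative is F(x) = exp(-x).
Then F(3) - F(0) = (exp(-3)) - (1) = -1 + exp(-3).

-1 + exp(-3)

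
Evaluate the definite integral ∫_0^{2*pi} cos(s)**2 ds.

pi

Use the identity cos^2(s) = (1 + cos(2*s))/2.
An antiderivative is F(s) = s/2 + sin(2*s)/4.
Then F(2*pi) - F(0) = (pi) - (0) = pi.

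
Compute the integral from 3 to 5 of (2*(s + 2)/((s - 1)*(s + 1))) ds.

log(16/3)

Factor the denominator: s**2 - 1 = (s + 1)(s - 1).
Partial fractions: 2*(s + 2)/((s - 1)*(s + 1)) = -1/(s + 1) + 3/(s - 1).
An antiderivative is F(s) = 3*log(s - 1) - log(s + 1).
Then F(5) - F(3) = (log(32/3)) - (log(2)) = log(16/3).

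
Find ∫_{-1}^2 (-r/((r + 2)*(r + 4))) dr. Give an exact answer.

Factor the denominator: r**2 + 6*r + 8 = (r + 4)(r + 2).
Partial fractions: -r/((r + 2)*(r + 4)) = -2/(r + 4) + 1/(r + 2).
An antiderivative is F(r) = log(r + 2) - 2*log(r + 4).
Then F(2) - F(-1) = (-log(9)) - (-log(9)) = 0.

0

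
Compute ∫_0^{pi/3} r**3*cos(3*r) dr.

4/27 - pi**2/27

Integrate by parts 3 times (u = r^3, dv = cos(3*r) dr).
An antiderivative is F(r) = r**3*sin(3*r)/3 + r**2*cos(3*r)/3 - 2*r*sin(3*r)/9 - 2*cos(3*r)/27.
Then F(pi/3) - F(0) = (2/27 - pi**2/27) - (-2/27) = 4/27 - pi**2/27.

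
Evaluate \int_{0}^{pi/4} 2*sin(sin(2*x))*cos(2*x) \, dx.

Let u = sin(2*x), so du = 2*cos(2*x) dx. When x = 0, u = 0; when x = pi/4, u = 1.
The integral becomes ∫ sin(u) du from 0 to 1, with antiderivative -cos(u).
Back in x: F(x) = -cos(sin(2*x)).
Then F(pi/4) - F(0) = (-cos(1)) - (-1) = 1 - cos(1).

1 - cos(1)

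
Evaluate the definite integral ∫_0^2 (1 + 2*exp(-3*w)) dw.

8/3 - 2*exp(-6)/3

An antiderivative is F(w) = w - 2*exp(-3*w)/3.
Then F(2) - F(0) = (2 - 2*exp(-6)/3) - (-2/3) = 8/3 - 2*exp(-6)/3.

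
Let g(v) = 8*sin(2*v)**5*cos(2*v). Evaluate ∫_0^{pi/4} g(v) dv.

2/3

Let u = sin(2*v), so du = 2*cos(2*v) dv. When v = 0, u = 0; when v = pi/4, u = 1.
The integral becomes 4·∫ u**5 du from 0 to 1, with antiderivative 2*u**6/3.
Back in v: F(v) = 2*sin(2*v)**6/3.
Then F(pi/4) - F(0) = (2/3) - (0) = 2/3.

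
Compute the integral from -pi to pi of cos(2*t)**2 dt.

pi

Use the identity cos^2(2*t) = (1 + cos(4*t))/2.
An antiderivative is F(t) = t/2 + sin(4*t)/8.
Then F(pi) - F(-pi) = (pi/2) - (-pi/2) = pi.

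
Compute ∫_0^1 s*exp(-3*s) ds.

Integrate by parts once (u = s, dv = exp(-3*s) ds).
An antiderivative is F(s) = (-3*s - 1)*exp(-3*s)/9.
Then F(1) - F(0) = (-4*exp(-3)/9) - (-1/9) = (-4 + exp(3))*exp(-3)/9.

(-4 + exp(3))*exp(-3)/9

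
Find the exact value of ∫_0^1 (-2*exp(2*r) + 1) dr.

An antiderivative is F(r) = -exp(2*r) + r.
Then F(1) - F(0) = (1 - exp(2)) - (-1) = 2 - exp(2).

2 - exp(2)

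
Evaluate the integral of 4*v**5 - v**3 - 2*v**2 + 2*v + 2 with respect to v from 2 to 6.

91928/3

By the power rule, an antiderivative is F(v) = 2*v**6/3 - v**4/4 - 2*v**3/3 + v**2 + 2*v.
Then F(6) - F(2) = (30684) - (124/3) = 91928/3.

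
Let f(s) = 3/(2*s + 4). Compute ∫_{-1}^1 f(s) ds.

3*log(3)/2

An antiderivative is F(s) = 3*log(2*s + 4)/2.
Then F(1) - F(-1) = (3*log(6)/2) - (3*log(2)/2) = 3*log(3)/2.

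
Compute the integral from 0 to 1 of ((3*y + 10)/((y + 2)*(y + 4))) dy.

Factor the denominator: y**2 + 6*y + 8 = (y + 4)(y + 2).
Partial fractions: (3*y + 10)/((y + 2)*(y + 4)) = 1/(y + 4) + 2/(y + 2).
An antiderivative is F(y) = 2*log(y + 2) + log(y + 4).
Then F(1) - F(0) = (log(45)) - (log(16)) = log(45/16).

log(45/16)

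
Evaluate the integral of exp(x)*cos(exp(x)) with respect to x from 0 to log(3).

Let u = exp(x), so du = exp(x) dx. When x = 0, u = 1; when x = log(3), u = 3.
The integral becomes ∫ cos(u) du from 1 to 3, with antiderivative sin(u).
Back in x: F(x) = sin(exp(x)).
Then F(log(3)) - F(0) = (sin(3)) - (sin(1)) = -sin(1) + sin(3).

-sin(1) + sin(3)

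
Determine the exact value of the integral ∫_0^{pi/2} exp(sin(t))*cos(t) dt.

Let u = sin(t), so du = cos(t) dt. When t = 0, u = 0; when t = pi/2, u = 1.
The integral becomes ∫ exp(u) du from 0 to 1, with antiderivative exp(u).
Back in t: F(t) = exp(sin(t)).
Then F(pi/2) - F(0) = (E) - (1) = -1 + E.

-1 + E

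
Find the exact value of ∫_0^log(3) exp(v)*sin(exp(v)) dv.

cos(1) - cos(3)

Let u = exp(v), so du = exp(v) dv. When v = 0, u = 1; when v = log(3), u = 3.
The integral becomes ∫ sin(u) du from 1 to 3, with antiderivative -cos(u).
Back in v: F(v) = -cos(exp(v)).
Then F(log(3)) - F(0) = (-cos(3)) - (-cos(1)) = cos(1) - cos(3).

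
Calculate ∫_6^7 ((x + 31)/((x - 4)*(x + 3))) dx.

-4*log(5) - 9*log(2) + 13*log(3)

Factor the denominator: x**2 - x - 12 = (x + 3)(x - 4).
Partial fractions: (x + 31)/((x - 4)*(x + 3)) = -4/(x + 3) + 5/(x - 4).
An antiderivative is F(x) = 5*log(x - 4) - 4*log(x + 3).
Then F(7) - F(6) = (-4*log(5) - 4*log(2) + 5*log(3)) - (-8*log(3) + 5*log(2)) = -4*log(5) - 9*log(2) + 13*log(3).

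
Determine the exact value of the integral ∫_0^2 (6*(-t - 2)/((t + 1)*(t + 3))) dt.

-3*log(5)

Factor the denominator: t**2 + 4*t + 3 = (t + 3)(t + 1).
Partial fractions: 6*(-t - 2)/((t + 1)*(t + 3)) = -3/(t + 3) - 3/(t + 1).
An antiderivative is F(t) = -3*log(t + 1) - 3*log(t + 3).
Then F(2) - F(0) = (-3*log(5) - 3*log(3)) - (-log(27)) = -3*log(5).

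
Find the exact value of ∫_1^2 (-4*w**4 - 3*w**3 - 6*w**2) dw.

By the power rule, an antiderivative is F(w) = -4*w**5/5 - 3*w**4/4 - 2*w**3.
Then F(2) - F(1) = (-268/5) - (-71/20) = -1001/20.

-1001/20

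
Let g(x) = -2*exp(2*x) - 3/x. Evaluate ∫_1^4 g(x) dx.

-exp(8) - log(64) + exp(2)

An antiderivative is F(x) = -exp(2*x) - 3*log(x).
Then F(4) - F(1) = (-exp(8) - log(64)) - (-exp(2)) = -exp(8) - log(64) + exp(2).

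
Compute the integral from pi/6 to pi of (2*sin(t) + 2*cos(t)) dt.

1 + sqrt(3)

An antiderivative is F(t) = 2*sin(t) - 2*cos(t).
Then F(pi) - F(pi/6) = (2) - (1 - sqrt(3)) = 1 + sqrt(3).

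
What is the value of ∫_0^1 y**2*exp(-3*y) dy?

Integrate by parts twice (u = y^2, dv = exp(-3*y) dy).
An antiderivative is F(y) = (-9*y**2 - 6*y - 2)*exp(-3*y)/27.
Then F(1) - F(0) = (-17*exp(-3)/27) - (-2/27) = 2/27 - 17*exp(-3)/27.

2/27 - 17*exp(-3)/27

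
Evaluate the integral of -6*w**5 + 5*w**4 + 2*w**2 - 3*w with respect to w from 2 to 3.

-2693/6

By the power rule, an antiderivative is F(w) = -w**6 + w**5 + 2*w**3/3 - 3*w**2/2.
Then F(3) - F(2) = (-963/2) - (-98/3) = -2693/6.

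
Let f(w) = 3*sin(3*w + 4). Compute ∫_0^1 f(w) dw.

Let u = 3*w + 4, so du = 3 dw. When w = 0, u = 4; when w = 1, u = 7.
The integral becomes ∫ sin(u) du from 4 to 7, with antiderivative -cos(u).
Back in w: F(w) = -cos(3*w + 4).
Then F(1) - F(0) = (-cos(7)) - (-cos(4)) = -cos(7) + cos(4).

-cos(7) + cos(4)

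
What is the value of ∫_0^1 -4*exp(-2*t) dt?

-2 + 2*exp(-2)

An antiderivative is F(t) = 2*exp(-2*t).
Then F(1) - F(0) = (2*exp(-2)) - (2) = -2 + 2*exp(-2).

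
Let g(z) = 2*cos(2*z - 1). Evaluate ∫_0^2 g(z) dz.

sin(3) + sin(1)

Let u = 2*z - 1, so du = 2 dz. When z = 0, u = -1; when z = 2, u = 3.
The integral becomes ∫ cos(u) du from -1 to 3, with antiderivative sin(u).
Back in z: F(z) = sin(2*z - 1).
Then F(2) - F(0) = (sin(3)) - (-sin(1)) = sin(3) + sin(1).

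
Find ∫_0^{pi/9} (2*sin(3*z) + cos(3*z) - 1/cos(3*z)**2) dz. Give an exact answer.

An antiderivative is F(z) = sin(3*z)/3 - 2*cos(3*z)/3 - tan(3*z)/3.
Then F(pi/9) - F(0) = (-1/3 - sqrt(3)/6) - (-2/3) = 1/3 - sqrt(3)/6.

1/3 - sqrt(3)/6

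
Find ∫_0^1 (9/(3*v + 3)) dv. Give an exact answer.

log(8)

Let u = 3*v + 3, so du = 3 dv. When v = 0, u = 3; when v = 1, u = 6.
The integral becomes 3·∫ 1/u du from 3 to 6, with antiderivative 3*log(u).
Back in v: F(v) = 3*log(3*v + 3).
Then F(1) - F(0) = (3*log(2) + 3*log(3)) - (log(27)) = log(8).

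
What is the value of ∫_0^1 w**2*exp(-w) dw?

2 - 5*exp(-1)

Integrate by parts twice (u = w^2, dv = exp(-w) dw).
An antiderivative is F(w) = (-w**2 - 2*w - 2)*exp(-w).
Then F(1) - F(0) = (-5*exp(-1)) - (-2) = 2 - 5*exp(-1).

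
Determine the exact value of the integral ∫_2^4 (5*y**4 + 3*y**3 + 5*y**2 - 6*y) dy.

3688/3

By the power rule, an antiderivative is F(y) = y**5 + 3*y**4/4 + 5*y**3/3 - 3*y**2.
Then F(4) - F(2) = (3824/3) - (136/3) = 3688/3.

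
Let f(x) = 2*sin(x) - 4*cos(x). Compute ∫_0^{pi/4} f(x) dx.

2 - 3*sqrt(2)

An antiderivative is F(x) = -4*sin(x) - 2*cos(x).
Then F(pi/4) - F(0) = (-3*sqrt(2)) - (-2) = 2 - 3*sqrt(2).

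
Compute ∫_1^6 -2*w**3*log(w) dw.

Integrate by parts once (u = ln w, dv = -2*w**3 dw).
An antiderivative is F(w) = -w**4*(4*log(w) - 1)/8.
Then F(6) - F(1) = (-648*log(3) - 648*log(2) + 162) - (1/8) = -648*log(3) - 648*log(2) + 1295/8.

-648*log(3) - 648*log(2) + 1295/8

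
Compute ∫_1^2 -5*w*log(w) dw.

15/4 - 10*log(2)

Integrate by parts once (u = ln w, dv = -5*w dw).
An antiderivative is F(w) = -5*w**2*(2*log(w) - 1)/4.
Then F(2) - F(1) = (5 - 10*log(2)) - (5/4) = 15/4 - 10*log(2).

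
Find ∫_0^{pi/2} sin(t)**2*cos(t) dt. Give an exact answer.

Let u = sin(t), so du = cos(t) dt. When t = 0, u = 0; when t = pi/2, u = 1.
The integral becomes ∫ u**2 du from 0 to 1, with antiderivative u**3/3.
Back in t: F(t) = sin(t)**3/3.
Then F(pi/2) - F(0) = (1/3) - (0) = 1/3.

1/3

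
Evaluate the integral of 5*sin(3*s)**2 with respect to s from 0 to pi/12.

Use the identity sin^2(3*s) = (1 - cos(6*s))/2.
An antiderivative is F(s) = 5*s/2 - 5*sin(6*s)/12.
Then F(pi/12) - F(0) = (-5/12 + 5*pi/24) - (0) = -5/12 + 5*pi/24.

-5/12 + 5*pi/24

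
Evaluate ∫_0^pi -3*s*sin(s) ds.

-3*pi

Integrate by parts once (u = s, dv = -3*sin(s) ds).
An antiderivative is F(s) = 3*s*cos(s) - 3*sin(s).
Then F(pi) - F(0) = (-3*pi) - (0) = -3*pi.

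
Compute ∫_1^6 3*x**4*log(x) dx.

-933 + 23328*log(6)/5

Integrate by parts once (u = ln x, dv = 3*x**4 dx).
An antiderivative is F(x) = 3*x**5*(5*log(x) - 1)/25.
Then F(6) - F(1) = (-23328/25 + 23328*log(6)/5) - (-3/25) = -933 + 23328*log(6)/5.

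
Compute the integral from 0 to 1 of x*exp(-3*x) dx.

(-4 + exp(3))*exp(-3)/9

Integrate by parts once (u = x, dv = exp(-3*x) dx).
An antiderivative is F(x) = (-3*x - 1)*exp(-3*x)/9.
Then F(1) - F(0) = (-4*exp(-3)/9) - (-1/9) = (-4 + exp(3))*exp(-3)/9.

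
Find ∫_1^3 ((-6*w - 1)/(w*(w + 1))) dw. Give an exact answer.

-log(96)

Factor the denominator: w**2 + w = (w + 1)w.
Partial fractions: (-6*w - 1)/(w*(w + 1)) = -5/(w + 1) - 1/w.
An antiderivative is F(w) = -log(w) - 5*log(w + 1).
Then F(3) - F(1) = (-10*log(2) - log(3)) - (-log(32)) = -log(96).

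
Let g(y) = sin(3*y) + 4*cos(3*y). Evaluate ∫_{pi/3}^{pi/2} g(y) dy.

An antiderivative is F(y) = 4*sin(3*y)/3 - cos(3*y)/3.
Then F(pi/2) - F(pi/3) = (-4/3) - (1/3) = -5/3.

-5/3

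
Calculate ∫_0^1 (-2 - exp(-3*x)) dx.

An antiderivative is F(x) = -2*x + exp(-3*x)/3.
Then F(1) - F(0) = (-2 + exp(-3)/3) - (1/3) = -7/3 + exp(-3)/3.

-7/3 + exp(-3)/3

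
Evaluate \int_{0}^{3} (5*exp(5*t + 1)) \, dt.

-exp(1) + exp(16)

Let u = 5*t + 1, so du = 5 dt. When t = 0, u = 1; when t = 3, u = 16.
The integral becomes ∫ exp(u) du from 1 to 16, with antiderivative exp(u).
Back in t: F(t) = exp(5*t + 1).
Then F(3) - F(0) = (exp(16)) - (exp(1)) = -exp(1) + exp(16).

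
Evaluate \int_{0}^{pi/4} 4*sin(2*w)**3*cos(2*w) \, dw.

Let u = sin(2*w), so du = 2*cos(2*w) dw. When w = 0, u = 0; when w = pi/4, u = 1.
The integral becomes 2·∫ u**3 du from 0 to 1, with antiderivative u**4/2.
Back in w: F(w) = sin(2*w)**4/2.
Then F(pi/4) - F(0) = (1/2) - (0) = 1/2.

1/2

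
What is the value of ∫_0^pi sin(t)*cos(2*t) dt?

-2/3

Use the identity sin(t)cos(2*t) = [sin(3*t) + sin(-t)]/2.
An antiderivative is F(t) = cos(t)/2 - cos(3*t)/6.
Then F(pi) - F(0) = (-1/3) - (1/3) = -2/3.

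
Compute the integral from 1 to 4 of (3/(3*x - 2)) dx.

An antiderivative is F(x) = log(3*x - 2).
Then F(4) - F(1) = (log(10)) - (0) = log(10).

log(10)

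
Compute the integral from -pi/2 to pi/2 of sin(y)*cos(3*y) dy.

Use the identity sin(y)cos(3*y) = [sin(4*y) + sin(-2*y)]/2.
An antiderivative is F(y) = cos(2*y)/4 - cos(4*y)/8.
Then F(pi/2) - F(-pi/2) = (-3/8) - (-3/8) = 0.

0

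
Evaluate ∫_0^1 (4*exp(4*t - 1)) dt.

Let u = 4*t - 1, so du = 4 dt. When t = 0, u = -1; when t = 1, u = 3.
The integral becomes ∫ exp(u) du from -1 to 3, with antiderivative exp(u).
Back in t: F(t) = exp(4*t - 1).
Then F(1) - F(0) = (exp(3)) - (exp(-1)) = -(1 - exp(4))*exp(-1).

-(1 - exp(4))*exp(-1)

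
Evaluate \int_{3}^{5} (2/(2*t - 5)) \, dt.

An antiderivative is F(t) = log(2*t - 5).
Then F(5) - F(3) = (log(5)) - (0) = log(5).

log(5)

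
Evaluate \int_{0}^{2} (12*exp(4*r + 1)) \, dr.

-3*exp(1)*(1 - exp(8))

Let u = 4*r + 1, so du = 4 dr. When r = 0, u = 1; when r = 2, u = 9.
The integral becomes 3·∫ exp(u) du from 1 to 9, with antiderivative 3*exp(u).
Back in r: F(r) = 3*exp(4*r + 1).
Then F(2) - F(0) = (3*exp(9)) - (3*exp(1)) = -3*exp(1)*(1 - exp(8)).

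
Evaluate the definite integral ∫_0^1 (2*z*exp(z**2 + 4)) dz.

-exp(4) + exp(5)

Let u = z**2 + 4, so du = 2*z dz. When z = 0, u = 4; when z = 1, u = 5.
The integral becomes ∫ exp(u) du from 4 to 5, with antiderivative exp(u).
Back in z: F(z) = exp(z**2 + 4).
Then F(1) - F(0) = (exp(5)) - (exp(4)) = -exp(4) + exp(5).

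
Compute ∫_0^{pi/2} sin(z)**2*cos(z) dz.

Let u = sin(z), so du = cos(z) dz. When z = 0, u = 0; when z = pi/2, u = 1.
The integral becomes ∫ u**2 du from 0 to 1, with antiderivative u**3/3.
Back in z: F(z) = sin(z)**3/3.
Then F(pi/2) - F(0) = (1/3) - (0) = 1/3.

1/3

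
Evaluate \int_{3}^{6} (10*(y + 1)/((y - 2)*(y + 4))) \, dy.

Factor the denominator: y**2 + 2*y - 8 = (y + 4)(y - 2).
Partial fractions: 10*(y + 1)/((y - 2)*(y + 4)) = 5/(y + 4) + 5/(y - 2).
An antiderivative is F(y) = 5*log(y - 2) + 5*log(y + 4).
Then F(6) - F(3) = (5*log(5) + 15*log(2)) - (5*log(7)) = -5*log(7) + 5*log(5) + 15*log(2).

-5*log(7) + 5*log(5) + 15*log(2)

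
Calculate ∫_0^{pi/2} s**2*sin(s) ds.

Integrate by parts twice (u = s^2, dv = sin(s) ds).
An antiderivative is F(s) = -s**2*cos(s) + 2*s*sin(s) + 2*cos(s).
Then F(pi/2) - F(0) = (pi) - (2) = -2 + pi.

-2 + pi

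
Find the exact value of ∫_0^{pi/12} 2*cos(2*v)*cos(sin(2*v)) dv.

sin(1/2)

Let u = sin(2*v), so du = 2*cos(2*v) dv. When v = 0, u = 0; when v = pi/12, u = 1/2.
The integral becomes ∫ cos(u) du from 0 to 1/2, with antiderivative sin(u).
Back in v: F(v) = sin(sin(2*v)).
Then F(pi/12) - F(0) = (sin(1/2)) - (0) = sin(1/2).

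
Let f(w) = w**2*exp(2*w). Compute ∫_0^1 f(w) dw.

-1/4 + exp(2)/4

Integrate by parts twice (u = w^2, dv = exp(2*w) dw).
An antiderivative is F(w) = (2*w**2 - 2*w + 1)*exp(2*w)/4.
Then F(1) - F(0) = (exp(2)/4) - (1/4) = -1/4 + exp(2)/4.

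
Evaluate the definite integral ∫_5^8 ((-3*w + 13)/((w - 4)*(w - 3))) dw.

-4*log(5) + 6*log(2)

Factor the denominator: w**2 - 7*w + 12 = (w - 3)(w - 4).
Partial fractions: (-3*w + 13)/((w - 4)*(w - 3)) = -4/(w - 3) + 1/(w - 4).
An antiderivative is F(w) = log(w - 4) - 4*log(w - 3).
Then F(8) - F(5) = (-4*log(5) + 2*log(2)) - (-log(16)) = -4*log(5) + 6*log(2).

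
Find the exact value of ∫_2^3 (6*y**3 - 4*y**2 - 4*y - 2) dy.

By the power rule, an antiderivative is F(y) = 3*y**4/2 - 4*y**3/3 - 2*y**2 - 2*y.
Then F(3) - F(2) = (123/2) - (4/3) = 361/6.

361/6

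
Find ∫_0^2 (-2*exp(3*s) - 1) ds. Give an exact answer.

An antiderivative is F(s) = -2*exp(3*s)/3 - s.
Then F(2) - F(0) = (-2*exp(6)/3 - 2) - (-2/3) = -2*exp(6)/3 - 4/3.

-2*exp(6)/3 - 4/3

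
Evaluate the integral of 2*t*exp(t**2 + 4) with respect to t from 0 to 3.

Let u = t**2 + 4, so du = 2*t dt. When t = 0, u = 4; when t = 3, u = 13.
The integral becomes ∫ exp(u) du from 4 to 13, with antiderivative exp(u).
Back in t: F(t) = exp(t**2 + 4).
Then F(3) - F(0) = (exp(13)) - (exp(4)) = -exp(4) + exp(13).

-exp(4) + exp(13)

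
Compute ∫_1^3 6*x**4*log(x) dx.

Integrate by parts once (u = ln x, dv = 6*x**4 dx).
An antiderivative is F(x) = 6*x**5*(5*log(x) - 1)/25.
Then F(3) - F(1) = (-1458/25 + 1458*log(3)/5) - (-6/25) = -1452/25 + 1458*log(3)/5.

-1452/25 + 1458*log(3)/5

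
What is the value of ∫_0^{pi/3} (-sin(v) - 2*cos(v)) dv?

An antiderivative is F(v) = -2*sin(v) + cos(v).
Then F(pi/3) - F(0) = (1/2 - sqrt(3)) - (1) = -sqrt(3) - 1/2.

-sqrt(3) - 1/2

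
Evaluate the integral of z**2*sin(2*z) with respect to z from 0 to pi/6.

Integrate by parts twice (u = z^2, dv = sin(2*z) dz).
An antiderivative is F(z) = -z**2*cos(2*z)/2 + z*sin(2*z)/2 + cos(2*z)/4.
Then F(pi/6) - F(0) = (-pi**2/144 + 1/8 + sqrt(3)*pi/24) - (1/4) = -1/8 - pi**2/144 + sqrt(3)*pi/24.

-1/8 - pi**2/144 + sqrt(3)*pi/24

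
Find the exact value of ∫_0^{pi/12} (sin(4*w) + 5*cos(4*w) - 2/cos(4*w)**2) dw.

1/8 + sqrt(3)/8

An antiderivative is F(w) = 5*sin(4*w)/4 - cos(4*w)/4 - tan(4*w)/2.
Then F(pi/12) - F(0) = (-1/8 + sqrt(3)/8) - (-1/4) = 1/8 + sqrt(3)/8.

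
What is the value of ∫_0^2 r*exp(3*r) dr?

1/9 + 5*exp(6)/9

Integrate by parts once (u = r, dv = exp(3*r) dr).
An antiderivative is F(r) = (3*r - 1)*exp(3*r)/9.
Then F(2) - F(0) = (5*exp(6)/9) - (-1/9) = 1/9 + 5*exp(6)/9.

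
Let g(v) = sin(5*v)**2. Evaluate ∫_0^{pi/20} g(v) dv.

Use the identity sin^2(5*v) = (1 - cos(10*v))/2.
An antiderivative is F(v) = v/2 - sin(10*v)/20.
Then F(pi/20) - F(0) = (-1/20 + pi/40) - (0) = -1/20 + pi/40.

-1/20 + pi/40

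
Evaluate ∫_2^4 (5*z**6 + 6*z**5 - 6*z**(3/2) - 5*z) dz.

By the power rule, an antiderivative is F(z) = 5*z**7/7 + z**6 - 12*z**(5/2)/5 - 5*z**2/2.
Then F(4) - F(2) = (548872/35) - (1018/7 - 48*sqrt(2)/5) = 48*sqrt(2)/5 + 543782/35.

48*sqrt(2)/5 + 543782/35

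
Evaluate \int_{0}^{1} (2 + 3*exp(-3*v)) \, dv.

An antiderivative is F(v) = 2*v - exp(-3*v).
Then F(1) - F(0) = (2 - exp(-3)) - (-1) = 3 - exp(-3).

3 - exp(-3)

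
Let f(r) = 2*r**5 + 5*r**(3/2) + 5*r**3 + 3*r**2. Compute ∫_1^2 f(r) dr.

By the power rule, an antiderivative is F(r) = r**6/3 + 2*r**(5/2) + 5*r**4/4 + r**3.
Then F(2) - F(1) = (8*sqrt(2) + 148/3) - (55/12) = 8*sqrt(2) + 179/4.

8*sqrt(2) + 179/4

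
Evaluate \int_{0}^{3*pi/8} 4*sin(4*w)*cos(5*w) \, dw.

-16/9 + 10*sqrt(2 - sqrt(2))/9

Use the identity sin(4*w)cos(5*w) = [sin(9*w) + sin(-w)]/2.
An antiderivative is F(w) = 2*cos(w) - 2*cos(9*w)/9.
Then F(3*pi/8) - F(0) = (10*sqrt(2 - sqrt(2))/9) - (16/9) = -16/9 + 10*sqrt(2 - sqrt(2))/9.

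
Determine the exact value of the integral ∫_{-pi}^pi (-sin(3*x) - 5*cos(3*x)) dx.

0

An antiderivative is F(x) = -5*sin(3*x)/3 + cos(3*x)/3.
Then F(pi) - F(-pi) = (-1/3) - (-1/3) = 0.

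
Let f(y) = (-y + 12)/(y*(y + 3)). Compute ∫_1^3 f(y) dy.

log(32/3)

Factor the denominator: y**2 + 3*y = (y + 3)y.
Partial fractions: (-y + 12)/(y*(y + 3)) = -5/(y + 3) + 4/y.
An antiderivative is F(y) = 4*log(y) - 5*log(y + 3).
Then F(3) - F(1) = (-log(96)) - (-10*log(2)) = log(32/3).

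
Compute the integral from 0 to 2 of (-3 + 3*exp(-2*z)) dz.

An antiderivative is F(z) = -3*z - 3*exp(-2*z)/2.
Then F(2) - F(0) = (-6 - 3*exp(-4)/2) - (-3/2) = -9/2 - 3*exp(-4)/2.

-9/2 - 3*exp(-4)/2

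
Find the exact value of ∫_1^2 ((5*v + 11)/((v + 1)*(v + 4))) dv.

Factor the denominator: v**2 + 5*v + 4 = (v + 4)(v + 1).
Partial fractions: (5*v + 11)/((v + 1)*(v + 4)) = 3/(v + 4) + 2/(v + 1).
An antiderivative is F(v) = 2*log(v + 1) + 3*log(v + 4).
Then F(2) - F(1) = (3*log(2) + 5*log(3)) - (2*log(2) + 3*log(5)) = -3*log(5) + log(2) + 5*log(3).

-3*log(5) + log(2) + 5*log(3)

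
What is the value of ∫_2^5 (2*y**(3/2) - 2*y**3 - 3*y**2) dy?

By the power rule, an antiderivative is F(y) = 4*y**(5/2)/5 - y**4/2 - y**3.
Then F(5) - F(2) = (-875/2 + 20*sqrt(5)) - (-16 + 16*sqrt(2)/5) = -843/2 - 16*sqrt(2)/5 + 20*sqrt(5).

-843/2 - 16*sqrt(2)/5 + 20*sqrt(5)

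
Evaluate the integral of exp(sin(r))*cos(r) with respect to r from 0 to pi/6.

-1 + exp(1/2)

Let u = sin(r), so du = cos(r) dr. When r = 0, u = 0; when r = pi/6, u = 1/2.
The integral becomes ∫ exp(u) du from 0 to 1/2, with antiderivative exp(u).
Back in r: F(r) = exp(sin(r)).
Then F(pi/6) - F(0) = (exp(1/2)) - (1) = -1 + exp(1/2).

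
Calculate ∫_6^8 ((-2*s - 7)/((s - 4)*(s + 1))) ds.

Factor the denominator: s**2 - 3*s - 4 = (s + 1)(s - 4).
Partial fractions: (-2*s - 7)/((s - 4)*(s + 1)) = 1/(s + 1) - 3/(s - 4).
An antiderivative is F(s) = -3*log(s - 4) + log(s + 1).
Then F(8) - F(6) = (log(9/64)) - (log(7/8)) = log(9/56).

log(9/56)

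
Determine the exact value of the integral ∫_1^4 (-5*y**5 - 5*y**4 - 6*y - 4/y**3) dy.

By the power rule, an antiderivative is F(y) = -5*y**6/6 - y**5 - 3*y**2 + 2/y**2.
Then F(4) - F(1) = (-107645/24) - (-17/6) = -35859/8.

-35859/8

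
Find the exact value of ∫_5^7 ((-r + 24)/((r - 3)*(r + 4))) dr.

Factor the denominator: r**2 + r - 12 = (r + 4)(r - 3).
Partial fractions: (-r + 24)/((r - 3)*(r + 4)) = -4/(r + 4) + 3/(r - 3).
An antiderivative is F(r) = 3*log(r - 3) - 4*log(r + 4).
Then F(7) - F(5) = (-4*log(11) + 6*log(2)) - (-8*log(3) + 3*log(2)) = -4*log(11) + 3*log(2) + 8*log(3).

-4*log(11) + 3*log(2) + 8*log(3)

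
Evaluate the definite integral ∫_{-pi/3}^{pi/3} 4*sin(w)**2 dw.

-sqrt(3) + 4*pi/3

Use the identity sin^2(w) = (1 - cos(2*w))/2.
An antiderivative is F(w) = 2*w - sin(2*w).
Then F(pi/3) - F(-pi/3) = (-sqrt(3)/2 + 2*pi/3) - (-2*pi/3 + sqrt(3)/2) = -sqrt(3) + 4*pi/3.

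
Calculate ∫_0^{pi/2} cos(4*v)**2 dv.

pi/4

Use the identity cos^2(4*v) = (1 + cos(8*v))/2.
An antiderivative is F(v) = v/2 + sin(8*v)/16.
Then F(pi/2) - F(0) = (pi/4) - (0) = pi/4.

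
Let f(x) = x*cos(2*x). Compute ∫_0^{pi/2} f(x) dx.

-1/2

Integrate by parts once (u = x, dv = cos(2*x) dx).
An antiderivative is F(x) = x*sin(2*x)/2 + cos(2*x)/4.
Then F(pi/2) - F(0) = (-1/4) - (1/4) = -1/2.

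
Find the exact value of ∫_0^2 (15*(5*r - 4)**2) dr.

280

Let u = 5*r - 4, so du = 5 dr. When r = 0, u = -4; when r = 2, u = 6.
The integral becomes 3·∫ u**2 du from -4 to 6, with antiderivative u**3.
Back in r: F(r) = (5*r - 4)**3.
Then F(2) - F(0) = (216) - (-64) = 280.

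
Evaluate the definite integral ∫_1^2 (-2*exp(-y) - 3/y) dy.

An antiderivative is F(y) = -3*log(y) + 2*exp(-y).
Then F(2) - F(1) = (-3*log(2) + 2*exp(-2)) - (2*exp(-1)) = -3*log(2) - 2*exp(-1) + 2*exp(-2).

-3*log(2) - 2*exp(-1) + 2*exp(-2)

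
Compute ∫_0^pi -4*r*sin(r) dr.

Integrate by parts once (u = r, dv = -4*sin(r) dr).
An antiderivative is F(r) = 4*r*cos(r) - 4*sin(r).
Then F(pi) - F(0) = (-4*pi) - (0) = -4*pi.

-4*pi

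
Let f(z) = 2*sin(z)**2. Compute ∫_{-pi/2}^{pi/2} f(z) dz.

pi

Use the identity sin^2(z) = (1 - cos(2*z))/2.
An antiderivative is F(z) = z - sin(2*z)/2.
Then F(pi/2) - F(-pi/2) = (pi/2) - (-pi/2) = pi.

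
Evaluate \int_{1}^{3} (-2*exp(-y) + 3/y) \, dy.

An antiderivative is F(y) = 3*log(y) + 2*exp(-y).
Then F(3) - F(1) = (2*exp(-3) + 3*log(3)) - (2*exp(-1)) = -2*exp(-1) + 2*exp(-3) + 3*log(3).

-2*exp(-1) + 2*exp(-3) + 3*log(3)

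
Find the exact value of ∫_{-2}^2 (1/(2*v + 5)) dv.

log(3)

An antiderivative is F(v) = log(2*v + 5)/2.
Then F(2) - F(-2) = (log(3)) - (0) = log(3).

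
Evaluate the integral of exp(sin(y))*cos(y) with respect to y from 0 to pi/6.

-1 + exp(1/2)

Let u = sin(y), so du = cos(y) dy. When y = 0, u = 0; when y = pi/6, u = 1/2.
The integral becomes ∫ exp(u) du from 0 to 1/2, with antiderivative exp(u).
Back in y: F(y) = exp(sin(y)).
Then F(pi/6) - F(0) = (exp(1/2)) - (1) = -1 + exp(1/2).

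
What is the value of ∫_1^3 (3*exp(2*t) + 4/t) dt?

-3*exp(2)/2 + log(81) + 3*exp(6)/2

An antiderivative is F(t) = 3*exp(2*t)/2 + 4*log(t).
Then F(3) - F(1) = (log(81) + 3*exp(6)/2) - (3*exp(2)/2) = -3*exp(2)/2 + log(81) + 3*exp(6)/2.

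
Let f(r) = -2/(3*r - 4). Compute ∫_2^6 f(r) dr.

-2*log(7)/3

An antiderivative is F(r) = -2*log(3*r - 4)/3.
Then F(6) - F(2) = (-2*log(14)/3) - (-2*log(2)/3) = -2*log(7)/3.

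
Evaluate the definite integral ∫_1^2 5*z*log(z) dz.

Integrate by parts once (u = ln z, dv = 5*z dz).
An antiderivative is F(z) = 5*z**2*(2*log(z) - 1)/4.
Then F(2) - F(1) = (-5 + 10*log(2)) - (-5/4) = -15/4 + 10*log(2).

-15/4 + 10*log(2)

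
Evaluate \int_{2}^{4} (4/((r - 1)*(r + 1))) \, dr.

Factor the denominator: r**2 - 1 = (r + 1)(r - 1).
Partial fractions: 4/((r - 1)*(r + 1)) = -2/(r + 1) + 2/(r - 1).
An antiderivative is F(r) = 2*log(r - 1) - 2*log(r + 1).
Then F(4) - F(2) = (log(9/25)) - (-log(9)) = log(81/25).

log(81/25)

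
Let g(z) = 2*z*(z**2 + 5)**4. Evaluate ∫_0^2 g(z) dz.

55924/5

Let u = z**2 + 5, so du = 2*z dz. When z = 0, u = 5; when z = 2, u = 9.
The integral becomes ∫ u**4 du from 5 to 9, with antiderivative u**5/5.
Back in z: F(z) = (z**2 + 5)**5/5.
Then F(2) - F(0) = (59049/5) - (625) = 55924/5.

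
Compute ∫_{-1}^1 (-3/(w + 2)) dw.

An antiderivative is F(w) = -3*log(w + 2).
Then F(1) - F(-1) = (-log(27)) - (0) = -log(27).

-log(27)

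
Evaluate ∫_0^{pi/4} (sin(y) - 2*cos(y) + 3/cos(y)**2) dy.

4 - 3*sqrt(2)/2

An antiderivative is F(y) = -2*sin(y) - cos(y) + 3*tan(y).
Then F(pi/4) - F(0) = (3 - 3*sqrt(2)/2) - (-1) = 4 - 3*sqrt(2)/2.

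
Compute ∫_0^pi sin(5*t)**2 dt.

pi/2

Use the identity sin^2(5*t) = (1 - cos(10*t))/2.
An antiderivative is F(t) = t/2 - sin(10*t)/20.
Then F(pi) - F(0) = (pi/2) - (0) = pi/2.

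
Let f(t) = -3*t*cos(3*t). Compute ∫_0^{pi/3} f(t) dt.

2/3

Integrate by parts once (u = t, dv = -3*cos(3*t) dt).
An antiderivative is F(t) = -t*sin(3*t) - cos(3*t)/3.
Then F(pi/3) - F(0) = (1/3) - (-1/3) = 2/3.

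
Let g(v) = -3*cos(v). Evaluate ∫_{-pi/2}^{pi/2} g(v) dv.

-6

An antiderivative is F(v) = -3*sin(v).
Then F(pi/2) - F(-pi/2) = (-3) - (3) = -6.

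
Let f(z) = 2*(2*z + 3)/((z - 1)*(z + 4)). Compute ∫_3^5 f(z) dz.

Factor the denominator: z**2 + 3*z - 4 = (z + 4)(z - 1).
Partial fractions: 2*(2*z + 3)/((z - 1)*(z + 4)) = 2/(z + 4) + 2/(z - 1).
An antiderivative is F(z) = 2*log(z - 1) + 2*log(z + 4).
Then F(5) - F(3) = (4*log(2) + 4*log(3)) - (2*log(2) + 2*log(7)) = -2*log(7) + 2*log(2) + 4*log(3).

-2*log(7) + 2*log(2) + 4*log(3)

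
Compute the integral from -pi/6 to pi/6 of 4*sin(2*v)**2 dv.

-sqrt(3)/2 + 2*pi/3

Use the identity sin^2(2*v) = (1 - cos(4*v))/2.
An antiderivative is F(v) = 2*v - sin(4*v)/2.
Then F(pi/6) - F(-pi/6) = (-sqrt(3)/4 + pi/3) - (-pi/3 + sqrt(3)/4) = -sqrt(3)/2 + 2*pi/3.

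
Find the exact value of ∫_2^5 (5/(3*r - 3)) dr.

An antiderivative is F(r) = 5*log(3*r - 3)/3.
Then F(5) - F(2) = (5*log(12)/3) - (5*log(3)/3) = 10*log(2)/3.

10*log(2)/3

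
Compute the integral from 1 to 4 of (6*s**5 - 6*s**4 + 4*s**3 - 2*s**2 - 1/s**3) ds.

By the power rule, an antiderivative is F(s) = s**6 - 6*s**5/5 + s**4 - 2*s**3/3 + 1/(2*s**2).
Then F(4) - F(1) = (1478671/480) - (19/30) = 492789/160.

492789/160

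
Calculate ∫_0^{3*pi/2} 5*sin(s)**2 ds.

15*pi/4

Use the identity sin^2(s) = (1 - cos(2*s))/2.
An antiderivative is F(s) = 5*s/2 - 5*sin(2*s)/4.
Then F(3*pi/2) - F(0) = (15*pi/4) - (0) = 15*pi/4.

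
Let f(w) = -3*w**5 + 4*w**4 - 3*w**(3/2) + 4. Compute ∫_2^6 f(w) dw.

By the power rule, an antiderivative is F(w) = -w**6/2 - 6*w**(5/2)/5 + 4*w**5/5 + 4*w.
Then F(6) - F(2) = (-85416/5 - 216*sqrt(6)/5) - (8/5 - 24*sqrt(2)/5) = -85424/5 - 216*sqrt(6)/5 + 24*sqrt(2)/5.

-85424/5 - 216*sqrt(6)/5 + 24*sqrt(2)/5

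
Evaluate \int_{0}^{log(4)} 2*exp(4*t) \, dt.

255/2

Let u = exp(t), so du = exp(t) dt. When t = 0, u = 1; when t = log(4), u = 4.
The integral becomes 2·∫ u**3 du from 1 to 4, with antiderivative u**4/2.
Back in t: F(t) = exp(4*t)/2.
Then F(log(4)) - F(0) = (128) - (1/2) = 255/2.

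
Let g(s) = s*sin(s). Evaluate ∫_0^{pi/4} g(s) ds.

Integrate by parts once (u = s, dv = sin(s) ds).
An antiderivative is F(s) = -s*cos(s) + sin(s).
Then F(pi/4) - F(0) = (sqrt(2)*(4 - pi)/8) - (0) = sqrt(2)*(4 - pi)/8.

sqrt(2)*(4 - pi)/8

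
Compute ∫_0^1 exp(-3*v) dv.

-(1 - exp(3))*exp(-3)/3

An antiderivative is F(v) = -exp(-3*v)/3.
Then F(1) - F(0) = (-exp(-3)/3) - (-1/3) = -(1 - exp(3))*exp(-3)/3.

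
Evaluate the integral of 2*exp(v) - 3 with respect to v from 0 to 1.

-5 + 2*E

An antiderivative is F(v) = -3*v + 2*exp(v).
Then F(1) - F(0) = (-3 + 2*E) - (2) = -5 + 2*E.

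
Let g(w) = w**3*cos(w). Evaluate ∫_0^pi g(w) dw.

12 - 3*pi**2

Integrate by parts 3 times (u = w^3, dv = cos(w) dw).
An antiderivative is F(w) = w**3*sin(w) + 3*w**2*cos(w) - 6*w*sin(w) - 6*cos(w).
Then F(pi) - F(0) = (6 - 3*pi**2) - (-6) = 12 - 3*pi**2.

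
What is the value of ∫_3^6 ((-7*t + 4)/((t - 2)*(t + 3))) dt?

-5*log(3) + log(2)

Factor the denominator: t**2 + t - 6 = (t + 3)(t - 2).
Partial fractions: (-7*t + 4)/((t - 2)*(t + 3)) = -5/(t + 3) - 2/(t - 2).
An antiderivative is F(t) = -2*log(t - 2) - 5*log(t + 3).
Then F(6) - F(3) = (-10*log(3) - 4*log(2)) - (-5*log(3) - 5*log(2)) = -5*log(3) + log(2).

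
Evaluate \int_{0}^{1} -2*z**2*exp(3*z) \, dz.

Integrate by parts twice (u = z^2, dv = -2*exp(3*z) dz).
An antiderivative is F(z) = (-18*z**2 + 12*z - 4)*exp(3*z)/27.
Then F(1) - F(0) = (-10*exp(3)/27) - (-4/27) = 4/27 - 10*exp(3)/27.

4/27 - 10*exp(3)/27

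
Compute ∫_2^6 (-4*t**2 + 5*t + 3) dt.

By the power rule, an antiderivative is F(t) = -4*t**3/3 + 5*t**2/2 + 3*t.
Then F(6) - F(2) = (-180) - (16/3) = -556/3.

-556/3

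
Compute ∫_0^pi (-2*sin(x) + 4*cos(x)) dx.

-4

An antiderivative is F(x) = 4*sin(x) + 2*cos(x).
Then F(pi) - F(0) = (-2) - (2) = -4.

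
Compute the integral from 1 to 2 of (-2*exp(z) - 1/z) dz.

An antiderivative is F(z) = -2*exp(z) - log(z).
Then F(2) - F(1) = (-2*exp(2) - log(2)) - (-2*exp(1)) = -2*exp(2) - log(2) + 2*exp(1).

-2*exp(2) - log(2) + 2*exp(1)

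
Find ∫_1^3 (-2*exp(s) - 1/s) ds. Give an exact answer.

An antiderivative is F(s) = -2*exp(s) - log(s).
Then F(3) - F(1) = (-2*exp(3) - log(3)) - (-2*exp(1)) = -2*exp(3) - log(3) + 2*exp(1).

-2*exp(3) - log(3) + 2*exp(1)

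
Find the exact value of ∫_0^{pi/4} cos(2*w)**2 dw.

Use the identity cos^2(2*w) = (1 + cos(4*w))/2.
An antiderivative is F(w) = w/2 + sin(4*w)/8.
Then F(pi/4) - F(0) = (pi/8) - (0) = pi/8.

pi/8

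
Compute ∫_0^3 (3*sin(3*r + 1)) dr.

Let u = 3*r + 1, so du = 3 dr. When r = 0, u = 1; when r = 3, u = 10.
The integral becomes ∫ sin(u) du from 1 to 10, with antiderivative -cos(u).
Back in r: F(r) = -cos(3*r + 1).
Then F(3) - F(0) = (-cos(10)) - (-cos(1)) = cos(1) - cos(10).

cos(1) - cos(10)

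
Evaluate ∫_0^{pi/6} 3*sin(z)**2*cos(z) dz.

Let u = sin(z), so du = cos(z) dz. When z = 0, u = 0; when z = pi/6, u = 1/2.
The integral becomes 3·∫ u**2 du from 0 to 1/2, with antiderivative u**3.
Back in z: F(z) = sin(z)**3.
Then F(pi/6) - F(0) = (1/8) - (0) = 1/8.

1/8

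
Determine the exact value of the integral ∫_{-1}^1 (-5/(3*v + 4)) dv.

An antiderivative is F(v) = -5*log(3*v + 4)/3.
Then F(1) - F(-1) = (-5*log(7)/3) - (0) = -5*log(7)/3.

-5*log(7)/3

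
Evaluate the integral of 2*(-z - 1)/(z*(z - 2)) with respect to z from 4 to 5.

Factor the denominator: z**2 - 2*z = z(z - 2).
Partial fractions: 2*(-z - 1)/(z*(z - 2)) = 1/z - 3/(z - 2).
An antiderivative is F(z) = log(z) - 3*log(z - 2).
Then F(5) - F(4) = (log(5/27)) - (-log(2)) = log(10/27).

log(10/27)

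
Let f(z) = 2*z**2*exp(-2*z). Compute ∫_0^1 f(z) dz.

Integrate by parts twice (u = z^2, dv = 2*exp(-2*z) dz).
An antiderivative is F(z) = (-2*z**2 - 2*z - 1)*exp(-2*z)/2.
Then F(1) - F(0) = (-5*exp(-2)/2) - (-1/2) = (-5 + exp(2))*exp(-2)/2.

(-5 + exp(2))*exp(-2)/2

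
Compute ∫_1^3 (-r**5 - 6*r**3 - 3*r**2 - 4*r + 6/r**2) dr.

By the power rule, an antiderivative is F(r) = -r**6/6 - 3*r**4/2 - r**3 - 2*r**2 - 6/r.
Then F(3) - F(1) = (-290) - (-32/3) = -838/3.

-838/3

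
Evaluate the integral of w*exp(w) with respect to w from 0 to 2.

Integrate by parts once (u = w, dv = exp(w) dw).
An antiderivative is F(w) = (w - 1)*exp(w).
Then F(2) - F(0) = (exp(2)) - (-1) = 1 + exp(2).

1 + exp(2)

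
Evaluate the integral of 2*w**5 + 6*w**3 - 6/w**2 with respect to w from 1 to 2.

81/2

By the power rule, an antiderivative is F(w) = w**6/3 + 3*w**4/2 + 6/w.
Then F(2) - F(1) = (145/3) - (47/6) = 81/2.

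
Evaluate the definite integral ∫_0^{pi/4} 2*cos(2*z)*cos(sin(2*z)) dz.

Let u = sin(2*z), so du = 2*cos(2*z) dz. When z = 0, u = 0; when z = pi/4, u = 1.
The integral becomes ∫ cos(u) du from 0 to 1, with antiderivative sin(u).
Back in z: F(z) = sin(sin(2*z)).
Then F(pi/4) - F(0) = (sin(1)) - (0) = sin(1).

sin(1)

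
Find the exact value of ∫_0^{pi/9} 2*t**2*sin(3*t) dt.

-2/27 - pi**2/243 + 2*sqrt(3)*pi/81

Integrate by parts twice (u = t^2, dv = 2*sin(3*t) dt).
An antiderivative is F(t) = -2*t**2*cos(3*t)/3 + 4*t*sin(3*t)/9 + 4*cos(3*t)/27.
Then F(pi/9) - F(0) = (-pi**2/243 + 2/27 + 2*sqrt(3)*pi/81) - (4/27) = -2/27 - pi**2/243 + 2*sqrt(3)*pi/81.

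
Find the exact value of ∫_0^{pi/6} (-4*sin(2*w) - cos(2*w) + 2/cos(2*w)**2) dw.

-1 + 3*sqrt(3)/4

An antiderivative is F(w) = -sin(2*w)/2 + 2*cos(2*w) + tan(2*w).
Then F(pi/6) - F(0) = (1 + 3*sqrt(3)/4) - (2) = -1 + 3*sqrt(3)/4.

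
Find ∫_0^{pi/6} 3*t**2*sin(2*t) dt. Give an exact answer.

-3/8 - pi**2/48 + sqrt(3)*pi/8

Integrate by parts twice (u = t^2, dv = 3*sin(2*t) dt).
An antiderivative is F(t) = -3*t**2*cos(2*t)/2 + 3*t*sin(2*t)/2 + 3*cos(2*t)/4.
Then F(pi/6) - F(0) = (-pi**2/48 + 3/8 + sqrt(3)*pi/8) - (3/4) = -3/8 - pi**2/48 + sqrt(3)*pi/8.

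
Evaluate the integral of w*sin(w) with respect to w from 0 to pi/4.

sqrt(2)*(4 - pi)/8

Integrate by parts once (u = w, dv = sin(w) dw).
An antiderivative is F(w) = -w*cos(w) + sin(w).
Then F(pi/4) - F(0) = (sqrt(2)*(4 - pi)/8) - (0) = sqrt(2)*(4 - pi)/8.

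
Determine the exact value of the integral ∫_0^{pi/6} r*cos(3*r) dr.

-1/9 + pi/18

Integrate by parts once (u = r, dv = cos(3*r) dr).
An antiderivative is F(r) = r*sin(3*r)/3 + cos(3*r)/9.
Then F(pi/6) - F(0) = (pi/18) - (1/9) = -1/9 + pi/18.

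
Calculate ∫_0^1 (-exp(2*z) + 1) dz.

3/2 - exp(2)/2

An antiderivative is F(z) = -exp(2*z)/2 + z.
Then F(1) - F(0) = (1 - exp(2)/2) - (-1/2) = 3/2 - exp(2)/2.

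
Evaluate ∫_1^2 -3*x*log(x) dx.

9/4 - log(64)

Integrate by parts once (u = ln x, dv = -3*x dx).
An antiderivative is F(x) = -3*x**2*(2*log(x) - 1)/4.
Then F(2) - F(1) = (3 - log(64)) - (3/4) = 9/4 - log(64).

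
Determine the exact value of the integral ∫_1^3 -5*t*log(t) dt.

10 - 45*log(3)/2

Integrate by parts once (u = ln t, dv = -5*t dt).
An antiderivative is F(t) = -5*t**2*(2*log(t) - 1)/4.
Then F(3) - F(1) = (45/4 - 45*log(3)/2) - (5/4) = 10 - 45*log(3)/2.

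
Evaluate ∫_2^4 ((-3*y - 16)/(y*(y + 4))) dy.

Factor the denominator: y**2 + 4*y = (y + 4)y.
Partial fractions: (-3*y - 16)/(y*(y + 4)) = 1/(y + 4) - 4/y.
An antiderivative is F(y) = -4*log(y) + log(y + 4).
Then F(4) - F(2) = (-log(32)) - (log(3/8)) = -log(12).

-log(12)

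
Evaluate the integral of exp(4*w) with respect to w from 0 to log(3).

Let u = exp(w), so du = exp(w) dw. When w = 0, u = 1; when w = log(3), u = 3.
The integral becomes ∫ u**3 du from 1 to 3, with antiderivative u**4/4.
Back in w: F(w) = exp(4*w)/4.
Then F(log(3)) - F(0) = (81/4) - (1/4) = 20.

20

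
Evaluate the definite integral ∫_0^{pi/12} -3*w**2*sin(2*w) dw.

-3*sqrt(3)/8 - pi/16 + sqrt(3)*pi**2/192 + 3/4

Integrate by parts twice (u = w^2, dv = -3*sin(2*w) dw).
An antiderivative is F(w) = 3*w**2*cos(2*w)/2 - 3*w*sin(2*w)/2 - 3*cos(2*w)/4.
Then F(pi/12) - F(0) = (-3*sqrt(3)/8 - pi/16 + sqrt(3)*pi**2/192) - (-3/4) = -3*sqrt(3)/8 - pi/16 + sqrt(3)*pi**2/192 + 3/4.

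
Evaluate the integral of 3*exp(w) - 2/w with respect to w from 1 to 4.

An antiderivative is F(w) = 3*exp(w) - 2*log(w).
Then F(4) - F(1) = (-log(16) + 3*exp(4)) - (3*exp(1)) = -3*exp(1) - log(16) + 3*exp(4).

-3*exp(1) - log(16) + 3*exp(4)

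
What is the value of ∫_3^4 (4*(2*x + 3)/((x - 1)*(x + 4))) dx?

Factor the denominator: x**2 + 3*x - 4 = (x + 4)(x - 1).
Partial fractions: 4*(2*x + 3)/((x - 1)*(x + 4)) = 4/(x + 4) + 4/(x - 1).
An antiderivative is F(x) = 4*log(x - 1) + 4*log(x + 4).
Then F(4) - F(3) = (4*log(3) + 12*log(2)) - (4*log(2) + 4*log(7)) = -4*log(7) + 4*log(3) + 8*log(2).

-4*log(7) + 4*log(3) + 8*log(2)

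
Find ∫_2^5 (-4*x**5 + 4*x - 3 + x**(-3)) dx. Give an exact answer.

-2068179/200

By the power rule, an antiderivative is F(x) = -2*x**6/3 + 2*x**2 - 3*x - 1/(2*x**2).
Then F(5) - F(2) = (-1557253/150) - (-979/24) = -2068179/200.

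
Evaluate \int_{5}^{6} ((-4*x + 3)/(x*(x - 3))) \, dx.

log(20/81)

Factor the denominator: x**2 - 3*x = x(x - 3).
Partial fractions: (-4*x + 3)/(x*(x - 3)) = -1/x - 3/(x - 3).
An antiderivative is F(x) = -log(x) - 3*log(x - 3).
Then F(6) - F(5) = (-4*log(3) - log(2)) - (-log(40)) = log(20/81).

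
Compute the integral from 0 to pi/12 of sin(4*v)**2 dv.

Use the identity sin^2(4*v) = (1 - cos(8*v))/2.
An antiderivative is F(v) = v/2 - sin(8*v)/16.
Then F(pi/12) - F(0) = (-sqrt(3)/32 + pi/24) - (0) = -sqrt(3)/32 + pi/24.

-sqrt(3)/32 + pi/24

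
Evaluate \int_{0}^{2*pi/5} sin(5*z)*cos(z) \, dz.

25/96 - 5*sqrt(5)/96

Use the identity sin(5*z)cos(z) = [sin(6*z) + sin(4*z)]/2.
An antiderivative is F(z) = -cos(4*z)/8 - cos(6*z)/12.
Then F(2*pi/5) - F(0) = (5/96 - 5*sqrt(5)/96) - (-5/24) = 25/96 - 5*sqrt(5)/96.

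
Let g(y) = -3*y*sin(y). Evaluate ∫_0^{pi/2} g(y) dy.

-3

Integrate by parts once (u = y, dv = -3*sin(y) dy).
An antiderivative is F(y) = 3*y*cos(y) - 3*sin(y).
Then F(pi/2) - F(0) = (-3) - (0) = -3.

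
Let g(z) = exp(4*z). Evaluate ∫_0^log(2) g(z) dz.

15/4

Let u = exp(z), so du = exp(z) dz. When z = 0, u = 1; when z = log(2), u = 2.
The integral becomes ∫ u**3 du from 1 to 2, with antiderivative u**4/4.
Back in z: F(z) = exp(4*z)/4.
Then F(log(2)) - F(0) = (4) - (1/4) = 15/4.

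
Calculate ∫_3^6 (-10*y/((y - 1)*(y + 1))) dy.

-5*log(7) - 5*log(5) + 15*log(2)

Factor the denominator: y**2 - 1 = (y + 1)(y - 1).
Partial fractions: -10*y/((y - 1)*(y + 1)) = -5/(y + 1) - 5/(y - 1).
An antiderivative is F(y) = -5*log(y - 1) - 5*log(y + 1).
Then F(6) - F(3) = (-5*log(7) - 5*log(5)) - (-15*log(2)) = -5*log(7) - 5*log(5) + 15*log(2).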